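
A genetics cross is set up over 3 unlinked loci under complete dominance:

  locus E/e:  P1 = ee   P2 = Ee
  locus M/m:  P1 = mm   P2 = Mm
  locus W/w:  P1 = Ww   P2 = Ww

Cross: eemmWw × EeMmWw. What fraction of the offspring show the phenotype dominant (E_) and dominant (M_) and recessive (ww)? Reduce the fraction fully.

eemmWw gametes: emW×4, emw×4
EeMmWw gametes: EMW×1, EMw×1, EmW×1, Emw×1, eMW×1, eMw×1, emW×1, emw×1
eemmWw×EeMmWw grid (8·8=64): EeMmWW=4 EeMmWw=8 EeMmww=4 EemmWW=4 EemmWw=8 Eemmww=4 eeMmWW=4 eeMmWw=8 eeMmww=4 eemmWW=4 eemmWw=8 eemmww=4
E_ M_ ww hits 4/64; gcd=4; 4÷4/64÷4 = 1/16

P(E_ M_ ww) = 1/16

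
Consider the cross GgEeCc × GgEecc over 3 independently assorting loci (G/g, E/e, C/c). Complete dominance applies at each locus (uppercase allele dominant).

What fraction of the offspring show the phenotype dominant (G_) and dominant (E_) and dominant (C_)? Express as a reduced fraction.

GgEeCc gametes: GEC×1, GEc×1, GeC×1, Gec×1, gEC×1, gEc×1, geC×1, gec×1
GgEecc gametes: GEc×2, Gec×2, gEc×2, gec×2
GgEeCc×GgEecc grid (8·8=64): GGEECc=2 GGEEcc=2 GGEeCc=4 GGEecc=4 GGeeCc=2 GGeecc=2 GgEECc=4 GgEEcc=4 GgEeCc=8 GgEecc=8 GgeeCc=4 Ggeecc=4 ggEECc=2 ggEEcc=2 ggEeCc=4 ggEecc=4 ggeeCc=2 ggeecc=2
G_ E_ C_ hits 18/64; gcd=2; 18÷2/64÷2 = 9/32

P(G_ E_ C_) = 9/32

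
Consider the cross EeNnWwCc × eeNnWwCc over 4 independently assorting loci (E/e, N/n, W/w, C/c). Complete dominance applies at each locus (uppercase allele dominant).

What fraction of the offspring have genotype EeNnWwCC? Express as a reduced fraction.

EeNnWwCc gametes: ENWC×1, ENWc×1, ENwC×1, ENwc×1, EnWC×1, EnWc×1, EnwC×1, Enwc×1, eNWC×1, eNWc×1, eNwC×1, eNwc×1, enWC×1, enWc×1, enwC×1, enwc×1
eeNnWwCc gametes: eNWC×2, eNWc×2, eNwC×2, eNwc×2, enWC×2, enWc×2, enwC×2, enwc×2
EeNnWwCc×eeNnWwCc grid (16·16=256): EeNNWWCC=2 EeNNWWCc=4 EeNNWWcc=2 EeNNWwCC=4 EeNNWwCc=8 EeNNWwcc=4 EeNNwwCC=2 EeNNwwCc=4 EeNNwwcc=2 EeNnWWCC=4 EeNnWWCc=8 EeNnWWcc=4 EeNnWwCC=8 EeNnWwCc=16 EeNnWwcc=8 EeNnwwCC=4 EeNnwwCc=8 EeNnwwcc=4 EennWWCC=2 EennWWCc=4 EennWWcc=2 EennWwCC=4 EennWwCc=8 EennWwcc=4 EennwwCC=2 EennwwCc=4 Eennwwcc=2 eeNNWWCC=2 eeNNWWCc=4 eeNNWWcc=2 eeNNWwCC=4 eeNNWwCc=8 eeNNWwcc=4 eeNNwwCC=2 eeNNwwCc=4 eeNNwwcc=2 eeNnWWCC=4 eeNnWWCc=8 eeNnWWcc=4 eeNnWwCC=8 eeNnWwCc=16 eeNnWwcc=8 eeNnwwCC=4 eeNnwwCc=8 eeNnwwcc=4 eennWWCC=2 eennWWCc=4 eennWWcc=2 eennWwCC=4 eennWwCc=8 eennWwcc=4 eennwwCC=2 eennwwCc=4 eennwwcc=2
EeNnWwCC hits 8/256; gcd=8; 8÷8/256÷8 = 1/32

P(EeNnWwCC) = 1/32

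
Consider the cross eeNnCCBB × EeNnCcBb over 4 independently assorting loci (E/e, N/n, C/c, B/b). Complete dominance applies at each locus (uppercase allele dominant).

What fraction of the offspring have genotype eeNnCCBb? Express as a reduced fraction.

eeNnCCBB gametes: eNCB×8, enCB×8
EeNnCcBb gametes: ENCB×1, ENCb×1, ENcB×1, ENcb×1, EnCB×1, EnCb×1, EncB×1, Encb×1, eNCB×1, eNCb×1, eNcB×1, eNcb×1, enCB×1, enCb×1, encB×1, encb×1
eeNnCCBB×EeNnCcBb grid (16·16=256): EeNNCCBB=8 EeNNCCBb=8 EeNNCcBB=8 EeNNCcBb=8 EeNnCCBB=16 EeNnCCBb=16 EeNnCcBB=16 EeNnCcBb=16 EennCCBB=8 EennCCBb=8 EennCcBB=8 EennCcBb=8 eeNNCCBB=8 eeNNCCBb=8 eeNNCcBB=8 eeNNCcBb=8 eeNnCCBB=16 eeNnCCBb=16 eeNnCcBB=16 eeNnCcBb=16 eennCCBB=8 eennCCBb=8 eennCcBB=8 eennCcBb=8
eeNnCCBb hits 16/256; gcd=16; 16÷16/256÷16 = 1/16

P(eeNnCCBb) = 1/16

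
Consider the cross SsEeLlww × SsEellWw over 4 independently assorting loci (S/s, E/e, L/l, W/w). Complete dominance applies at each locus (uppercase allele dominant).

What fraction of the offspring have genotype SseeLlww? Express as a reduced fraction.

P(SseeLlww) = 1/32

SsEeLlww gametes: SELw×2, SElw×2, SeLw×2, Selw×2, sELw×2, sElw×2, seLw×2, selw×2
SsEellWw gametes: SElW×2, SElw×2, SelW×2, Selw×2, sElW×2, sElw×2, selW×2, selw×2
SsEeLlww×SsEellWw grid (16·16=256): SSEELlWw=4 SSEELlww=4 SSEEllWw=4 SSEEllww=4 SSEeLlWw=8 SSEeLlww=8 SSEellWw=8 SSEellww=8 SSeeLlWw=4 SSeeLlww=4 SSeellWw=4 SSeellww=4 SsEELlWw=8 SsEELlww=8 SsEEllWw=8 SsEEllww=8 SsEeLlWw=16 SsEeLlww=16 SsEellWw=16 SsEellww=16 SseeLlWw=8 SseeLlww=8 SseellWw=8 Sseellww=8 ssEELlWw=4 ssEELlww=4 ssEEllWw=4 ssEEllww=4 ssEeLlWw=8 ssEeLlww=8 ssEellWw=8 ssEellww=8 sseeLlWw=4 sseeLlww=4 sseellWw=4 sseellww=4
SseeLlww hits 8/256; gcd=8; 8÷8/256÷8 = 1/32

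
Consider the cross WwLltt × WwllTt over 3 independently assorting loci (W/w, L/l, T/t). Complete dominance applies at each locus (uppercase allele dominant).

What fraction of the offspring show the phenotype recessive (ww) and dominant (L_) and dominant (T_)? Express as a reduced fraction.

P(ww L_ T_) = 1/16

WwLltt gametes: WLt×2, Wlt×2, wLt×2, wlt×2
WwllTt gametes: WlT×2, Wlt×2, wlT×2, wlt×2
WwLltt×WwllTt grid (8·8=64): WWLlTt=4 WWLltt=4 WWllTt=4 WWlltt=4 WwLlTt=8 WwLltt=8 WwllTt=8 Wwlltt=8 wwLlTt=4 wwLltt=4 wwllTt=4 wwlltt=4
ww L_ T_ hits 4/64; gcd=4; 4÷4/64÷4 = 1/16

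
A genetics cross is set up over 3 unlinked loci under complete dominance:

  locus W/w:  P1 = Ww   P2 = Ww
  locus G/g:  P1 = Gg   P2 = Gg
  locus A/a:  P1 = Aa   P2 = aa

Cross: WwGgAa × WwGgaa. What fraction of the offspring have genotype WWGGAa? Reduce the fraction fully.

WwGgAa gametes: WGA×1, WGa×1, WgA×1, Wga×1, wGA×1, wGa×1, wgA×1, wga×1
WwGgaa gametes: WGa×2, Wga×2, wGa×2, wga×2
WwGgAa×WwGgaa grid (8·8=64): WWGGAa=2 WWGGaa=2 WWGgAa=4 WWGgaa=4 WWggAa=2 WWggaa=2 WwGGAa=4 WwGGaa=4 WwGgAa=8 WwGgaa=8 WwggAa=4 Wwggaa=4 wwGGAa=2 wwGGaa=2 wwGgAa=4 wwGgaa=4 wwggAa=2 wwggaa=2
WWGGAa hits 2/64; gcd=2; 2÷2/64÷2 = 1/32

P(WWGGAa) = 1/32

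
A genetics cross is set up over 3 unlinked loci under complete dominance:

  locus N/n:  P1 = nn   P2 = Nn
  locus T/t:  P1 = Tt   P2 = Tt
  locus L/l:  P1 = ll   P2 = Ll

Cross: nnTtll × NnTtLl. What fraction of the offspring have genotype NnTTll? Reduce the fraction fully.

nnTtll gametes: nTl×4, ntl×4
NnTtLl gametes: NTL×1, NTl×1, NtL×1, Ntl×1, nTL×1, nTl×1, ntL×1, ntl×1
nnTtll×NnTtLl grid (8·8=64): NnTTLl=4 NnTTll=4 NnTtLl=8 NnTtll=8 NnttLl=4 Nnttll=4 nnTTLl=4 nnTTll=4 nnTtLl=8 nnTtll=8 nnttLl=4 nnttll=4
NnTTll hits 4/64; gcd=4; 4÷4/64÷4 = 1/16

P(NnTTll) = 1/16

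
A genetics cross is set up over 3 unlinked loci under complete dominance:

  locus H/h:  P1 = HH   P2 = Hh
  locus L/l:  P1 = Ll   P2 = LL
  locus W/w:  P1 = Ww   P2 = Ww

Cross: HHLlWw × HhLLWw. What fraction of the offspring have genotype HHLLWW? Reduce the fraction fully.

P(HHLLWW) = 1/16

HHLlWw gametes: HLW×2, HLw×2, HlW×2, Hlw×2
HhLLWw gametes: HLW×2, HLw×2, hLW×2, hLw×2
HHLlWw×HhLLWw grid (8·8=64): HHLLWW=4 HHLLWw=8 HHLLww=4 HHLlWW=4 HHLlWw=8 HHLlww=4 HhLLWW=4 HhLLWw=8 HhLLww=4 HhLlWW=4 HhLlWw=8 HhLlww=4
HHLLWW hits 4/64; gcd=4; 4÷4/64÷4 = 1/16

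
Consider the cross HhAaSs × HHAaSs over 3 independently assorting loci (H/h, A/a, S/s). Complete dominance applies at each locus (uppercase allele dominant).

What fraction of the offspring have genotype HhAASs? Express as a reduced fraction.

HhAaSs gametes: HAS×1, HAs×1, HaS×1, Has×1, hAS×1, hAs×1, haS×1, has×1
HHAaSs gametes: HAS×2, HAs×2, HaS×2, Has×2
HhAaSs×HHAaSs grid (8·8=64): HHAASS=2 HHAASs=4 HHAAss=2 HHAaSS=4 HHAaSs=8 HHAass=4 HHaaSS=2 HHaaSs=4 HHaass=2 HhAASS=2 HhAASs=4 HhAAss=2 HhAaSS=4 HhAaSs=8 HhAass=4 HhaaSS=2 HhaaSs=4 Hhaass=2
HhAASs hits 4/64; gcd=4; 4÷4/64÷4 = 1/16

P(HhAASs) = 1/16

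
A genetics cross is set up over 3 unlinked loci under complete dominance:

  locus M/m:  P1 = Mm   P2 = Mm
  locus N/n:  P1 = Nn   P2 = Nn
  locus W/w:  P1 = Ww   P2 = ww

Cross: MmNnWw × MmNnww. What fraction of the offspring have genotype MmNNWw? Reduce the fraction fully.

MmNnWw gametes: MNW×1, MNw×1, MnW×1, Mnw×1, mNW×1, mNw×1, mnW×1, mnw×1
MmNnww gametes: MNw×2, Mnw×2, mNw×2, mnw×2
MmNnWw×MmNnww grid (8·8=64): MMNNWw=2 MMNNww=2 MMNnWw=4 MMNnww=4 MMnnWw=2 MMnnww=2 MmNNWw=4 MmNNww=4 MmNnWw=8 MmNnww=8 MmnnWw=4 Mmnnww=4 mmNNWw=2 mmNNww=2 mmNnWw=4 mmNnww=4 mmnnWw=2 mmnnww=2
MmNNWw hits 4/64; gcd=4; 4÷4/64÷4 = 1/16

P(MmNNWw) = 1/16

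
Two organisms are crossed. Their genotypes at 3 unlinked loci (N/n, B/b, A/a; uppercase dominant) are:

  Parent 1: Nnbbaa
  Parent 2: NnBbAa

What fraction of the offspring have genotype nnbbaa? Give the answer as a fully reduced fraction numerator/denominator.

P(nnbbaa) = 1/16

Nnbbaa gametes: Nba×4, nba×4
NnBbAa gametes: NBA×1, NBa×1, NbA×1, Nba×1, nBA×1, nBa×1, nbA×1, nba×1
Nnbbaa×NnBbAa grid (8·8=64): NNBbAa=4 NNBbaa=4 NNbbAa=4 NNbbaa=4 NnBbAa=8 NnBbaa=8 NnbbAa=8 Nnbbaa=8 nnBbAa=4 nnBbaa=4 nnbbAa=4 nnbbaa=4
nnbbaa hits 4/64; gcd=4; 4÷4/64÷4 = 1/16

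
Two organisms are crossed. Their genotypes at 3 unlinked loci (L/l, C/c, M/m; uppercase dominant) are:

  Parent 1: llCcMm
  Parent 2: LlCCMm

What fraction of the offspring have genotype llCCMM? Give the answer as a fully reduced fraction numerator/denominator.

P(llCCMM) = 1/16

llCcMm gametes: lCM×2, lCm×2, lcM×2, lcm×2
LlCCMm gametes: LCM×2, LCm×2, lCM×2, lCm×2
llCcMm×LlCCMm grid (8·8=64): LlCCMM=4 LlCCMm=8 LlCCmm=4 LlCcMM=4 LlCcMm=8 LlCcmm=4 llCCMM=4 llCCMm=8 llCCmm=4 llCcMM=4 llCcMm=8 llCcmm=4
llCCMM hits 4/64; gcd=4; 4÷4/64÷4 = 1/16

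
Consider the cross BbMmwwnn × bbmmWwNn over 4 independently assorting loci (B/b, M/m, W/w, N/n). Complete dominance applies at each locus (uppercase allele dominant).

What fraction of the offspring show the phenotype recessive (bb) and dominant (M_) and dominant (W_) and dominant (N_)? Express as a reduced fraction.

P(bb M_ W_ N_) = 1/16

BbMmwwnn gametes: BMwn×4, Bmwn×4, bMwn×4, bmwn×4
bbmmWwNn gametes: bmWN×4, bmWn×4, bmwN×4, bmwn×4
BbMmwwnn×bbmmWwNn grid (16·16=256): BbMmWwNn=16 BbMmWwnn=16 BbMmwwNn=16 BbMmwwnn=16 BbmmWwNn=16 BbmmWwnn=16 BbmmwwNn=16 Bbmmwwnn=16 bbMmWwNn=16 bbMmWwnn=16 bbMmwwNn=16 bbMmwwnn=16 bbmmWwNn=16 bbmmWwnn=16 bbmmwwNn=16 bbmmwwnn=16
bb M_ W_ N_ hits 16/256; gcd=16; 16÷16/256÷16 = 1/16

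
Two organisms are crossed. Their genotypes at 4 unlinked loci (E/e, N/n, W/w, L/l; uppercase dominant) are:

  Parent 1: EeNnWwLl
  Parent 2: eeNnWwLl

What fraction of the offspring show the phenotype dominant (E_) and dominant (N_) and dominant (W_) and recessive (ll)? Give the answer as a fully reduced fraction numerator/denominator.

P(E_ N_ W_ ll) = 9/128

EeNnWwLl gametes: ENWL×1, ENWl×1, ENwL×1, ENwl×1, EnWL×1, EnWl×1, EnwL×1, Enwl×1, eNWL×1, eNWl×1, eNwL×1, eNwl×1, enWL×1, enWl×1, enwL×1, enwl×1
eeNnWwLl gametes: eNWL×2, eNWl×2, eNwL×2, eNwl×2, enWL×2, enWl×2, enwL×2, enwl×2
EeNnWwLl×eeNnWwLl grid (16·16=256): EeNNWWLL=2 EeNNWWLl=4 EeNNWWll=2 EeNNWwLL=4 EeNNWwLl=8 EeNNWwll=4 EeNNwwLL=2 EeNNwwLl=4 EeNNwwll=2 EeNnWWLL=4 EeNnWWLl=8 EeNnWWll=4 EeNnWwLL=8 EeNnWwLl=16 EeNnWwll=8 EeNnwwLL=4 EeNnwwLl=8 EeNnwwll=4 EennWWLL=2 EennWWLl=4 EennWWll=2 EennWwLL=4 EennWwLl=8 EennWwll=4 EennwwLL=2 EennwwLl=4 Eennwwll=2 eeNNWWLL=2 eeNNWWLl=4 eeNNWWll=2 eeNNWwLL=4 eeNNWwLl=8 eeNNWwll=4 eeNNwwLL=2 eeNNwwLl=4 eeNNwwll=2 eeNnWWLL=4 eeNnWWLl=8 eeNnWWll=4 eeNnWwLL=8 eeNnWwLl=16 eeNnWwll=8 eeNnwwLL=4 eeNnwwLl=8 eeNnwwll=4 eennWWLL=2 eennWWLl=4 eennWWll=2 eennWwLL=4 eennWwLl=8 eennWwll=4 eennwwLL=2 eennwwLl=4 eennwwll=2
E_ N_ W_ ll hits 18/256; gcd=2; 18÷2/256÷2 = 9/128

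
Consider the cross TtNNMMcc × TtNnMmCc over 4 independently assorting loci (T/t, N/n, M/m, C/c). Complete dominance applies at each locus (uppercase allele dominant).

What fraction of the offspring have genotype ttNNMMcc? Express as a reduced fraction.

P(ttNNMMcc) = 1/32

TtNNMMcc gametes: TNMc×8, tNMc×8
TtNnMmCc gametes: TNMC×1, TNMc×1, TNmC×1, TNmc×1, TnMC×1, TnMc×1, TnmC×1, Tnmc×1, tNMC×1, tNMc×1, tNmC×1, tNmc×1, tnMC×1, tnMc×1, tnmC×1, tnmc×1
TtNNMMcc×TtNnMmCc grid (16·16=256): TTNNMMCc=8 TTNNMMcc=8 TTNNMmCc=8 TTNNMmcc=8 TTNnMMCc=8 TTNnMMcc=8 TTNnMmCc=8 TTNnMmcc=8 TtNNMMCc=16 TtNNMMcc=16 TtNNMmCc=16 TtNNMmcc=16 TtNnMMCc=16 TtNnMMcc=16 TtNnMmCc=16 TtNnMmcc=16 ttNNMMCc=8 ttNNMMcc=8 ttNNMmCc=8 ttNNMmcc=8 ttNnMMCc=8 ttNnMMcc=8 ttNnMmCc=8 ttNnMmcc=8
ttNNMMcc hits 8/256; gcd=8; 8÷8/256÷8 = 1/32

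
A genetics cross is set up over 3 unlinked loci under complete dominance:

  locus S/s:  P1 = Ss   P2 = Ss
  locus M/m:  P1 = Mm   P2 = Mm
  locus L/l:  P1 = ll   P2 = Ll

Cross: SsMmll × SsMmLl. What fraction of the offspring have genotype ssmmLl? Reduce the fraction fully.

P(ssmmLl) = 1/32

SsMmll gametes: SMl×2, Sml×2, sMl×2, sml×2
SsMmLl gametes: SML×1, SMl×1, SmL×1, Sml×1, sML×1, sMl×1, smL×1, sml×1
SsMmll×SsMmLl grid (8·8=64): SSMMLl=2 SSMMll=2 SSMmLl=4 SSMmll=4 SSmmLl=2 SSmmll=2 SsMMLl=4 SsMMll=4 SsMmLl=8 SsMmll=8 SsmmLl=4 Ssmmll=4 ssMMLl=2 ssMMll=2 ssMmLl=4 ssMmll=4 ssmmLl=2 ssmmll=2
ssmmLl hits 2/64; gcd=2; 2÷2/64÷2 = 1/32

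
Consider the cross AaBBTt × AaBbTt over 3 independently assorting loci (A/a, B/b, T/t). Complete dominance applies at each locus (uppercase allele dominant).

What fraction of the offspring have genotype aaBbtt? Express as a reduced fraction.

P(aaBbtt) = 1/32

AaBBTt gametes: ABT×2, ABt×2, aBT×2, aBt×2
AaBbTt gametes: ABT×1, ABt×1, AbT×1, Abt×1, aBT×1, aBt×1, abT×1, abt×1
AaBBTt×AaBbTt grid (8·8=64): AABBTT=2 AABBTt=4 AABBtt=2 AABbTT=2 AABbTt=4 AABbtt=2 AaBBTT=4 AaBBTt=8 AaBBtt=4 AaBbTT=4 AaBbTt=8 AaBbtt=4 aaBBTT=2 aaBBTt=4 aaBBtt=2 aaBbTT=2 aaBbTt=4 aaBbtt=2
aaBbtt hits 2/64; gcd=2; 2÷2/64÷2 = 1/32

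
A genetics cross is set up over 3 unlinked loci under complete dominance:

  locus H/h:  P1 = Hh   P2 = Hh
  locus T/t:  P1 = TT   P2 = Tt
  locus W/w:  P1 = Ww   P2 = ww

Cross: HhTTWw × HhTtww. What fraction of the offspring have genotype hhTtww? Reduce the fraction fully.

P(hhTtww) = 1/16

HhTTWw gametes: HTW×2, HTw×2, hTW×2, hTw×2
HhTtww gametes: HTw×2, Htw×2, hTw×2, htw×2
HhTTWw×HhTtww grid (8·8=64): HHTTWw=4 HHTTww=4 HHTtWw=4 HHTtww=4 HhTTWw=8 HhTTww=8 HhTtWw=8 HhTtww=8 hhTTWw=4 hhTTww=4 hhTtWw=4 hhTtww=4
hhTtww hits 4/64; gcd=4; 4÷4/64÷4 = 1/16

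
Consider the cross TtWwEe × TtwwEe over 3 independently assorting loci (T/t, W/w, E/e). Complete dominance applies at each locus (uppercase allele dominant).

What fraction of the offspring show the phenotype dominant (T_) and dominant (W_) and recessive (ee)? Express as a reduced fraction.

P(T_ W_ ee) = 3/32

TtWwEe gametes: TWE×1, TWe×1, TwE×1, Twe×1, tWE×1, tWe×1, twE×1, twe×1
TtwwEe gametes: TwE×2, Twe×2, twE×2, twe×2
TtWwEe×TtwwEe grid (8·8=64): TTWwEE=2 TTWwEe=4 TTWwee=2 TTwwEE=2 TTwwEe=4 TTwwee=2 TtWwEE=4 TtWwEe=8 TtWwee=4 TtwwEE=4 TtwwEe=8 Ttwwee=4 ttWwEE=2 ttWwEe=4 ttWwee=2 ttwwEE=2 ttwwEe=4 ttwwee=2
T_ W_ ee hits 6/64; gcd=2; 6÷2/64÷2 = 3/32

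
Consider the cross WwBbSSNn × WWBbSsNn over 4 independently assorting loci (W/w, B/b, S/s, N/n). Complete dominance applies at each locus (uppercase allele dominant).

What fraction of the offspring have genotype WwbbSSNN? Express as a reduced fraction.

P(WwbbSSNN) = 1/64

WwBbSSNn gametes: WBSN×2, WBSn×2, WbSN×2, WbSn×2, wBSN×2, wBSn×2, wbSN×2, wbSn×2
WWBbSsNn gametes: WBSN×2, WBSn×2, WBsN×2, WBsn×2, WbSN×2, WbSn×2, WbsN×2, Wbsn×2
WwBbSSNn×WWBbSsNn grid (16·16=256): WWBBSSNN=4 WWBBSSNn=8 WWBBSSnn=4 WWBBSsNN=4 WWBBSsNn=8 WWBBSsnn=4 WWBbSSNN=8 WWBbSSNn=16 WWBbSSnn=8 WWBbSsNN=8 WWBbSsNn=16 WWBbSsnn=8 WWbbSSNN=4 WWbbSSNn=8 WWbbSSnn=4 WWbbSsNN=4 WWbbSsNn=8 WWbbSsnn=4 WwBBSSNN=4 WwBBSSNn=8 WwBBSSnn=4 WwBBSsNN=4 WwBBSsNn=8 WwBBSsnn=4 WwBbSSNN=8 WwBbSSNn=16 WwBbSSnn=8 WwBbSsNN=8 WwBbSsNn=16 WwBbSsnn=8 WwbbSSNN=4 WwbbSSNn=8 WwbbSSnn=4 WwbbSsNN=4 WwbbSsNn=8 WwbbSsnn=4
WwbbSSNN hits 4/256; gcd=4; 4÷4/256÷4 = 1/64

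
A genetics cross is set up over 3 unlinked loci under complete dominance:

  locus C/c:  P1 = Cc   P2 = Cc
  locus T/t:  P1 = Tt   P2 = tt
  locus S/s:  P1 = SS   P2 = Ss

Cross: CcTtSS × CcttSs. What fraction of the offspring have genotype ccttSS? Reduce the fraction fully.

CcTtSS gametes: CTS×2, CtS×2, cTS×2, ctS×2
CcttSs gametes: CtS×2, Cts×2, ctS×2, cts×2
CcTtSS×CcttSs grid (8·8=64): CCTtSS=4 CCTtSs=4 CCttSS=4 CCttSs=4 CcTtSS=8 CcTtSs=8 CcttSS=8 CcttSs=8 ccTtSS=4 ccTtSs=4 ccttSS=4 ccttSs=4
ccttSS hits 4/64; gcd=4; 4÷4/64÷4 = 1/16

P(ccttSS) = 1/16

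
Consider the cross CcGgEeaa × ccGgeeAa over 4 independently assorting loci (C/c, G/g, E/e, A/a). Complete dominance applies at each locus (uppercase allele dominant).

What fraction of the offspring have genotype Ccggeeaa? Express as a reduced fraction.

P(Ccggeeaa) = 1/32

CcGgEeaa gametes: CGEa×2, CGea×2, CgEa×2, Cgea×2, cGEa×2, cGea×2, cgEa×2, cgea×2
ccGgeeAa gametes: cGeA×4, cGea×4, cgeA×4, cgea×4
CcGgEeaa×ccGgeeAa grid (16·16=256): CcGGEeAa=8 CcGGEeaa=8 CcGGeeAa=8 CcGGeeaa=8 CcGgEeAa=16 CcGgEeaa=16 CcGgeeAa=16 CcGgeeaa=16 CcggEeAa=8 CcggEeaa=8 CcggeeAa=8 Ccggeeaa=8 ccGGEeAa=8 ccGGEeaa=8 ccGGeeAa=8 ccGGeeaa=8 ccGgEeAa=16 ccGgEeaa=16 ccGgeeAa=16 ccGgeeaa=16 ccggEeAa=8 ccggEeaa=8 ccggeeAa=8 ccggeeaa=8
Ccggeeaa hits 8/256; gcd=8; 8÷8/256÷8 = 1/32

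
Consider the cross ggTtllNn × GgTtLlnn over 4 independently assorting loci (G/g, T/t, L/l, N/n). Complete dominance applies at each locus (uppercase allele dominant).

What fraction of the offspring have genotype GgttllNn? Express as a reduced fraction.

ggTtllNn gametes: gTlN×4, gTln×4, gtlN×4, gtln×4
GgTtLlnn gametes: GTLn×2, GTln×2, GtLn×2, Gtln×2, gTLn×2, gTln×2, gtLn×2, gtln×2
ggTtllNn×GgTtLlnn grid (16·16=256): GgTTLlNn=8 GgTTLlnn=8 GgTTllNn=8 GgTTllnn=8 GgTtLlNn=16 GgTtLlnn=16 GgTtllNn=16 GgTtllnn=16 GgttLlNn=8 GgttLlnn=8 GgttllNn=8 Ggttllnn=8 ggTTLlNn=8 ggTTLlnn=8 ggTTllNn=8 ggTTllnn=8 ggTtLlNn=16 ggTtLlnn=16 ggTtllNn=16 ggTtllnn=16 ggttLlNn=8 ggttLlnn=8 ggttllNn=8 ggttllnn=8
GgttllNn hits 8/256; gcd=8; 8÷8/256÷8 = 1/32

P(GgttllNn) = 1/32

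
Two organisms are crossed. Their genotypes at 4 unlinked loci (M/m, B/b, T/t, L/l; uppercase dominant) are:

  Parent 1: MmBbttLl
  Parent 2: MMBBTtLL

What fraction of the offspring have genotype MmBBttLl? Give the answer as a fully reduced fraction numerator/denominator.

P(MmBBttLl) = 1/16

MmBbttLl gametes: MBtL×2, MBtl×2, MbtL×2, Mbtl×2, mBtL×2, mBtl×2, mbtL×2, mbtl×2
MMBBTtLL gametes: MBTL×8, MBtL×8
MmBbttLl×MMBBTtLL grid (16·16=256): MMBBTtLL=16 MMBBTtLl=16 MMBBttLL=16 MMBBttLl=16 MMBbTtLL=16 MMBbTtLl=16 MMBbttLL=16 MMBbttLl=16 MmBBTtLL=16 MmBBTtLl=16 MmBBttLL=16 MmBBttLl=16 MmBbTtLL=16 MmBbTtLl=16 MmBbttLL=16 MmBbttLl=16
MmBBttLl hits 16/256; gcd=16; 16÷16/256÷16 = 1/16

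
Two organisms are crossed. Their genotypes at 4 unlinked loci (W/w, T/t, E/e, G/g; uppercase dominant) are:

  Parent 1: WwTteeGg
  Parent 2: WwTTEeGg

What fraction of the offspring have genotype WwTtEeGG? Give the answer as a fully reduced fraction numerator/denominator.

WwTteeGg gametes: WTeG×2, WTeg×2, WteG×2, Wteg×2, wTeG×2, wTeg×2, wteG×2, wteg×2
WwTTEeGg gametes: WTEG×2, WTEg×2, WTeG×2, WTeg×2, wTEG×2, wTEg×2, wTeG×2, wTeg×2
WwTteeGg×WwTTEeGg grid (16·16=256): WWTTEeGG=4 WWTTEeGg=8 WWTTEegg=4 WWTTeeGG=4 WWTTeeGg=8 WWTTeegg=4 WWTtEeGG=4 WWTtEeGg=8 WWTtEegg=4 WWTteeGG=4 WWTteeGg=8 WWTteegg=4 WwTTEeGG=8 WwTTEeGg=16 WwTTEegg=8 WwTTeeGG=8 WwTTeeGg=16 WwTTeegg=8 WwTtEeGG=8 WwTtEeGg=16 WwTtEegg=8 WwTteeGG=8 WwTteeGg=16 WwTteegg=8 wwTTEeGG=4 wwTTEeGg=8 wwTTEegg=4 wwTTeeGG=4 wwTTeeGg=8 wwTTeegg=4 wwTtEeGG=4 wwTtEeGg=8 wwTtEegg=4 wwTteeGG=4 wwTteeGg=8 wwTteegg=4
WwTtEeGG hits 8/256; gcd=8; 8÷8/256÷8 = 1/32

P(WwTtEeGG) = 1/32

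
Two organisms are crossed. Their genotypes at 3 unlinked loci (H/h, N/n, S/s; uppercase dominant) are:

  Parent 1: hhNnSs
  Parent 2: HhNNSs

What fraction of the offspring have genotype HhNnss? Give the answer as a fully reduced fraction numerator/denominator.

hhNnSs gametes: hNS×2, hNs×2, hnS×2, hns×2
HhNNSs gametes: HNS×2, HNs×2, hNS×2, hNs×2
hhNnSs×HhNNSs grid (8·8=64): HhNNSS=4 HhNNSs=8 HhNNss=4 HhNnSS=4 HhNnSs=8 HhNnss=4 hhNNSS=4 hhNNSs=8 hhNNss=4 hhNnSS=4 hhNnSs=8 hhNnss=4
HhNnss hits 4/64; gcd=4; 4÷4/64÷4 = 1/16

P(HhNnss) = 1/16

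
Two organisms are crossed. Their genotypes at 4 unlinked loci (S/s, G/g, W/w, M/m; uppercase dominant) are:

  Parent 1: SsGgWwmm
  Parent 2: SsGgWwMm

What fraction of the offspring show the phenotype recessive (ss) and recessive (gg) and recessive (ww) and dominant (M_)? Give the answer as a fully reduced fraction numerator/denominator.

SsGgWwmm gametes: SGWm×2, SGwm×2, SgWm×2, Sgwm×2, sGWm×2, sGwm×2, sgWm×2, sgwm×2
SsGgWwMm gametes: SGWM×1, SGWm×1, SGwM×1, SGwm×1, SgWM×1, SgWm×1, SgwM×1, Sgwm×1, sGWM×1, sGWm×1, sGwM×1, sGwm×1, sgWM×1, sgWm×1, sgwM×1, sgwm×1
SsGgWwmm×SsGgWwMm grid (16·16=256): SSGGWWMm=2 SSGGWWmm=2 SSGGWwMm=4 SSGGWwmm=4 SSGGwwMm=2 SSGGwwmm=2 SSGgWWMm=4 SSGgWWmm=4 SSGgWwMm=8 SSGgWwmm=8 SSGgwwMm=4 SSGgwwmm=4 SSggWWMm=2 SSggWWmm=2 SSggWwMm=4 SSggWwmm=4 SSggwwMm=2 SSggwwmm=2 SsGGWWMm=4 SsGGWWmm=4 SsGGWwMm=8 SsGGWwmm=8 SsGGwwMm=4 SsGGwwmm=4 SsGgWWMm=8 SsGgWWmm=8 SsGgWwMm=16 SsGgWwmm=16 SsGgwwMm=8 SsGgwwmm=8 SsggWWMm=4 SsggWWmm=4 SsggWwMm=8 SsggWwmm=8 SsggwwMm=4 Ssggwwmm=4 ssGGWWMm=2 ssGGWWmm=2 ssGGWwMm=4 ssGGWwmm=4 ssGGwwMm=2 ssGGwwmm=2 ssGgWWMm=4 ssGgWWmm=4 ssGgWwMm=8 ssGgWwmm=8 ssGgwwMm=4 ssGgwwmm=4 ssggWWMm=2 ssggWWmm=2 ssggWwMm=4 ssggWwmm=4 ssggwwMm=2 ssggwwmm=2
ss gg ww M_ hits 2/256; gcd=2; 2÷2/256÷2 = 1/128

P(ss gg ww M_) = 1/128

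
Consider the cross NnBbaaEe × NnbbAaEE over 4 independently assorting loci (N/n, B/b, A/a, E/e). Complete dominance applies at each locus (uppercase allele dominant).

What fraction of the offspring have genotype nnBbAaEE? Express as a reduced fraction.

P(nnBbAaEE) = 1/32

NnBbaaEe gametes: NBaE×2, NBae×2, NbaE×2, Nbae×2, nBaE×2, nBae×2, nbaE×2, nbae×2
NnbbAaEE gametes: NbAE×4, NbaE×4, nbAE×4, nbaE×4
NnBbaaEe×NnbbAaEE grid (16·16=256): NNBbAaEE=8 NNBbAaEe=8 NNBbaaEE=8 NNBbaaEe=8 NNbbAaEE=8 NNbbAaEe=8 NNbbaaEE=8 NNbbaaEe=8 NnBbAaEE=16 NnBbAaEe=16 NnBbaaEE=16 NnBbaaEe=16 NnbbAaEE=16 NnbbAaEe=16 NnbbaaEE=16 NnbbaaEe=16 nnBbAaEE=8 nnBbAaEe=8 nnBbaaEE=8 nnBbaaEe=8 nnbbAaEE=8 nnbbAaEe=8 nnbbaaEE=8 nnbbaaEe=8
nnBbAaEE hits 8/256; gcd=8; 8÷8/256÷8 = 1/32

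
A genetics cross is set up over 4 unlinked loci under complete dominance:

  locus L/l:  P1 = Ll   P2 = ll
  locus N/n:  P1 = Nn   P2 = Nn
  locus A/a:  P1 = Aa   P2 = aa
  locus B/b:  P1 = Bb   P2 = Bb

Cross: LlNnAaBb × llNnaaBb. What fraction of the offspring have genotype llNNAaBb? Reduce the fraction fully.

LlNnAaBb gametes: LNAB×1, LNAb×1, LNaB×1, LNab×1, LnAB×1, LnAb×1, LnaB×1, Lnab×1, lNAB×1, lNAb×1, lNaB×1, lNab×1, lnAB×1, lnAb×1, lnaB×1, lnab×1
llNnaaBb gametes: lNaB×4, lNab×4, lnaB×4, lnab×4
LlNnAaBb×llNnaaBb grid (16·16=256): LlNNAaBB=4 LlNNAaBb=8 LlNNAabb=4 LlNNaaBB=4 LlNNaaBb=8 LlNNaabb=4 LlNnAaBB=8 LlNnAaBb=16 LlNnAabb=8 LlNnaaBB=8 LlNnaaBb=16 LlNnaabb=8 LlnnAaBB=4 LlnnAaBb=8 LlnnAabb=4 LlnnaaBB=4 LlnnaaBb=8 Llnnaabb=4 llNNAaBB=4 llNNAaBb=8 llNNAabb=4 llNNaaBB=4 llNNaaBb=8 llNNaabb=4 llNnAaBB=8 llNnAaBb=16 llNnAabb=8 llNnaaBB=8 llNnaaBb=16 llNnaabb=8 llnnAaBB=4 llnnAaBb=8 llnnAabb=4 llnnaaBB=4 llnnaaBb=8 llnnaabb=4
llNNAaBb hits 8/256; gcd=8; 8÷8/256÷8 = 1/32

P(llNNAaBb) = 1/32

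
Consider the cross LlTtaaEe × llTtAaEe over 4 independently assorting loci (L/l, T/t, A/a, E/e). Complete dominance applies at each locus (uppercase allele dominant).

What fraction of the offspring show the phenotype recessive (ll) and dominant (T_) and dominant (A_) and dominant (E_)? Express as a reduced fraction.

LlTtaaEe gametes: LTaE×2, LTae×2, LtaE×2, Ltae×2, lTaE×2, lTae×2, ltaE×2, ltae×2
llTtAaEe gametes: lTAE×2, lTAe×2, lTaE×2, lTae×2, ltAE×2, ltAe×2, ltaE×2, ltae×2
LlTtaaEe×llTtAaEe grid (16·16=256): LlTTAaEE=4 LlTTAaEe=8 LlTTAaee=4 LlTTaaEE=4 LlTTaaEe=8 LlTTaaee=4 LlTtAaEE=8 LlTtAaEe=16 LlTtAaee=8 LlTtaaEE=8 LlTtaaEe=16 LlTtaaee=8 LlttAaEE=4 LlttAaEe=8 LlttAaee=4 LlttaaEE=4 LlttaaEe=8 Llttaaee=4 llTTAaEE=4 llTTAaEe=8 llTTAaee=4 llTTaaEE=4 llTTaaEe=8 llTTaaee=4 llTtAaEE=8 llTtAaEe=16 llTtAaee=8 llTtaaEE=8 llTtaaEe=16 llTtaaee=8 llttAaEE=4 llttAaEe=8 llttAaee=4 llttaaEE=4 llttaaEe=8 llttaaee=4
ll T_ A_ E_ hits 36/256; gcd=4; 36÷4/256÷4 = 9/64

P(ll T_ A_ E_) = 9/64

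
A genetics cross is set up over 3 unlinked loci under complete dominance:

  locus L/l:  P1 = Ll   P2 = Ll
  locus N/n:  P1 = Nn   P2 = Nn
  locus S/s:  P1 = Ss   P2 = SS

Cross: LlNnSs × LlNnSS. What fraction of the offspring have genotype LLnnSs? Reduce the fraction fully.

P(LLnnSs) = 1/32

LlNnSs gametes: LNS×1, LNs×1, LnS×1, Lns×1, lNS×1, lNs×1, lnS×1, lns×1
LlNnSS gametes: LNS×2, LnS×2, lNS×2, lnS×2
LlNnSs×LlNnSS grid (8·8=64): LLNNSS=2 LLNNSs=2 LLNnSS=4 LLNnSs=4 LLnnSS=2 LLnnSs=2 LlNNSS=4 LlNNSs=4 LlNnSS=8 LlNnSs=8 LlnnSS=4 LlnnSs=4 llNNSS=2 llNNSs=2 llNnSS=4 llNnSs=4 llnnSS=2 llnnSs=2
LLnnSs hits 2/64; gcd=2; 2÷2/64÷2 = 1/32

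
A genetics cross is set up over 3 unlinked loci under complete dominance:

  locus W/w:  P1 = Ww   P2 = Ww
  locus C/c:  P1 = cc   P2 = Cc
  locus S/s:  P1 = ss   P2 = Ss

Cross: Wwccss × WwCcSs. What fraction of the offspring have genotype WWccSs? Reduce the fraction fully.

P(WWccSs) = 1/16

Wwccss gametes: Wcs×4, wcs×4
WwCcSs gametes: WCS×1, WCs×1, WcS×1, Wcs×1, wCS×1, wCs×1, wcS×1, wcs×1
Wwccss×WwCcSs grid (8·8=64): WWCcSs=4 WWCcss=4 WWccSs=4 WWccss=4 WwCcSs=8 WwCcss=8 WwccSs=8 Wwccss=8 wwCcSs=4 wwCcss=4 wwccSs=4 wwccss=4
WWccSs hits 4/64; gcd=4; 4÷4/64÷4 = 1/16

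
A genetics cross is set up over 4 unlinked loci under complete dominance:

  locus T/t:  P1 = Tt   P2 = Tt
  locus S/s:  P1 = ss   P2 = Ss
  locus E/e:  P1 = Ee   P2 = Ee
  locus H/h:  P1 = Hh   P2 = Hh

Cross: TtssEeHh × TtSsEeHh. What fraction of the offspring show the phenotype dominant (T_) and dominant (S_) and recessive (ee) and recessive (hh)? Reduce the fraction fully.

P(T_ S_ ee hh) = 3/128

TtssEeHh gametes: TsEH×2, TsEh×2, TseH×2, Tseh×2, tsEH×2, tsEh×2, tseH×2, tseh×2
TtSsEeHh gametes: TSEH×1, TSEh×1, TSeH×1, TSeh×1, TsEH×1, TsEh×1, TseH×1, Tseh×1, tSEH×1, tSEh×1, tSeH×1, tSeh×1, tsEH×1, tsEh×1, tseH×1, tseh×1
TtssEeHh×TtSsEeHh grid (16·16=256): TTSsEEHH=2 TTSsEEHh=4 TTSsEEhh=2 TTSsEeHH=4 TTSsEeHh=8 TTSsEehh=4 TTSseeHH=2 TTSseeHh=4 TTSseehh=2 TTssEEHH=2 TTssEEHh=4 TTssEEhh=2 TTssEeHH=4 TTssEeHh=8 TTssEehh=4 TTsseeHH=2 TTsseeHh=4 TTsseehh=2 TtSsEEHH=4 TtSsEEHh=8 TtSsEEhh=4 TtSsEeHH=8 TtSsEeHh=16 TtSsEehh=8 TtSseeHH=4 TtSseeHh=8 TtSseehh=4 TtssEEHH=4 TtssEEHh=8 TtssEEhh=4 TtssEeHH=8 TtssEeHh=16 TtssEehh=8 TtsseeHH=4 TtsseeHh=8 Ttsseehh=4 ttSsEEHH=2 ttSsEEHh=4 ttSsEEhh=2 ttSsEeHH=4 ttSsEeHh=8 ttSsEehh=4 ttSseeHH=2 ttSseeHh=4 ttSseehh=2 ttssEEHH=2 ttssEEHh=4 ttssEEhh=2 ttssEeHH=4 ttssEeHh=8 ttssEehh=4 ttsseeHH=2 ttsseeHh=4 ttsseehh=2
T_ S_ ee hh hits 6/256; gcd=2; 6÷2/256÷2 = 3/128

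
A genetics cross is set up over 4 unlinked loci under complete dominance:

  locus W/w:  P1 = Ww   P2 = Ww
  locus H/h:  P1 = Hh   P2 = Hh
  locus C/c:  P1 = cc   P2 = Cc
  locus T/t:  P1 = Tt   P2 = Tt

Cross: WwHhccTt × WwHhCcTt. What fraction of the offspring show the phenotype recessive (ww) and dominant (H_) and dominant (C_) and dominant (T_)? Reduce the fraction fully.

WwHhccTt gametes: WHcT×2, WHct×2, WhcT×2, Whct×2, wHcT×2, wHct×2, whcT×2, whct×2
WwHhCcTt gametes: WHCT×1, WHCt×1, WHcT×1, WHct×1, WhCT×1, WhCt×1, WhcT×1, Whct×1, wHCT×1, wHCt×1, wHcT×1, wHct×1, whCT×1, whCt×1, whcT×1, whct×1
WwHhccTt×WwHhCcTt grid (16·16=256): WWHHCcTT=2 WWHHCcTt=4 WWHHCctt=2 WWHHccTT=2 WWHHccTt=4 WWHHcctt=2 WWHhCcTT=4 WWHhCcTt=8 WWHhCctt=4 WWHhccTT=4 WWHhccTt=8 WWHhcctt=4 WWhhCcTT=2 WWhhCcTt=4 WWhhCctt=2 WWhhccTT=2 WWhhccTt=4 WWhhcctt=2 WwHHCcTT=4 WwHHCcTt=8 WwHHCctt=4 WwHHccTT=4 WwHHccTt=8 WwHHcctt=4 WwHhCcTT=8 WwHhCcTt=16 WwHhCctt=8 WwHhccTT=8 WwHhccTt=16 WwHhcctt=8 WwhhCcTT=4 WwhhCcTt=8 WwhhCctt=4 WwhhccTT=4 WwhhccTt=8 Wwhhcctt=4 wwHHCcTT=2 wwHHCcTt=4 wwHHCctt=2 wwHHccTT=2 wwHHccTt=4 wwHHcctt=2 wwHhCcTT=4 wwHhCcTt=8 wwHhCctt=4 wwHhccTT=4 wwHhccTt=8 wwHhcctt=4 wwhhCcTT=2 wwhhCcTt=4 wwhhCctt=2 wwhhccTT=2 wwhhccTt=4 wwhhcctt=2
ww H_ C_ T_ hits 18/256; gcd=2; 18÷2/256÷2 = 9/128

P(ww H_ C_ T_) = 9/128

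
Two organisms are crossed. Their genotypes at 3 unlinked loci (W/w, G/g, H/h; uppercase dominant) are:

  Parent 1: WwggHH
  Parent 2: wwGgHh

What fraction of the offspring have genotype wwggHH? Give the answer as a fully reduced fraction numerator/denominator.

P(wwggHH) = 1/8

WwggHH gametes: WgH×4, wgH×4
wwGgHh gametes: wGH×2, wGh×2, wgH×2, wgh×2
WwggHH×wwGgHh grid (8·8=64): WwGgHH=8 WwGgHh=8 WwggHH=8 WwggHh=8 wwGgHH=8 wwGgHh=8 wwggHH=8 wwggHh=8
wwggHH hits 8/64; gcd=8; 8÷8/64÷8 = 1/8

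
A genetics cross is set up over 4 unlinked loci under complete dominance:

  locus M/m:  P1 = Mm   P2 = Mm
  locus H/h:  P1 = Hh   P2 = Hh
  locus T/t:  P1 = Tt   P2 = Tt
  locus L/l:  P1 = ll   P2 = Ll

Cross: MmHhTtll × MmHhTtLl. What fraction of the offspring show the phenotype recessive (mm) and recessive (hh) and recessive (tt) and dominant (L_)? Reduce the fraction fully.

MmHhTtll gametes: MHTl×2, MHtl×2, MhTl×2, Mhtl×2, mHTl×2, mHtl×2, mhTl×2, mhtl×2
MmHhTtLl gametes: MHTL×1, MHTl×1, MHtL×1, MHtl×1, MhTL×1, MhTl×1, MhtL×1, Mhtl×1, mHTL×1, mHTl×1, mHtL×1, mHtl×1, mhTL×1, mhTl×1, mhtL×1, mhtl×1
MmHhTtll×MmHhTtLl grid (16·16=256): MMHHTTLl=2 MMHHTTll=2 MMHHTtLl=4 MMHHTtll=4 MMHHttLl=2 MMHHttll=2 MMHhTTLl=4 MMHhTTll=4 MMHhTtLl=8 MMHhTtll=8 MMHhttLl=4 MMHhttll=4 MMhhTTLl=2 MMhhTTll=2 MMhhTtLl=4 MMhhTtll=4 MMhhttLl=2 MMhhttll=2 MmHHTTLl=4 MmHHTTll=4 MmHHTtLl=8 MmHHTtll=8 MmHHttLl=4 MmHHttll=4 MmHhTTLl=8 MmHhTTll=8 MmHhTtLl=16 MmHhTtll=16 MmHhttLl=8 MmHhttll=8 MmhhTTLl=4 MmhhTTll=4 MmhhTtLl=8 MmhhTtll=8 MmhhttLl=4 Mmhhttll=4 mmHHTTLl=2 mmHHTTll=2 mmHHTtLl=4 mmHHTtll=4 mmHHttLl=2 mmHHttll=2 mmHhTTLl=4 mmHhTTll=4 mmHhTtLl=8 mmHhTtll=8 mmHhttLl=4 mmHhttll=4 mmhhTTLl=2 mmhhTTll=2 mmhhTtLl=4 mmhhTtll=4 mmhhttLl=2 mmhhttll=2
mm hh tt L_ hits 2/256; gcd=2; 2÷2/256÷2 = 1/128

P(mm hh tt L_) = 1/128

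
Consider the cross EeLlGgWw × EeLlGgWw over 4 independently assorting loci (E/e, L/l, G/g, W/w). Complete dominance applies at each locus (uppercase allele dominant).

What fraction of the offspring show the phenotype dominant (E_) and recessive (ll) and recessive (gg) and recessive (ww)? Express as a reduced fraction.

EeLlGgWw gametes: ELGW×1, ELGw×1, ELgW×1, ELgw×1, ElGW×1, ElGw×1, ElgW×1, Elgw×1, eLGW×1, eLGw×1, eLgW×1, eLgw×1, elGW×1, elGw×1, elgW×1, elgw×1
EeLlGgWw gametes: ELGW×1, ELGw×1, ELgW×1, ELgw×1, ElGW×1, ElGw×1, ElgW×1, Elgw×1, eLGW×1, eLGw×1, eLgW×1, eLgw×1, elGW×1, elGw×1, elgW×1, elgw×1
EeLlGgWw×EeLlGgWw grid (16·16=256): EELLGGWW=1 EELLGGWw=2 EELLGGww=1 EELLGgWW=2 EELLGgWw=4 EELLGgww=2 EELLggWW=1 EELLggWw=2 EELLggww=1 EELlGGWW=2 EELlGGWw=4 EELlGGww=2 EELlGgWW=4 EELlGgWw=8 EELlGgww=4 EELlggWW=2 EELlggWw=4 EELlggww=2 EEllGGWW=1 EEllGGWw=2 EEllGGww=1 EEllGgWW=2 EEllGgWw=4 EEllGgww=2 EEllggWW=1 EEllggWw=2 EEllggww=1 EeLLGGWW=2 EeLLGGWw=4 EeLLGGww=2 EeLLGgWW=4 EeLLGgWw=8 EeLLGgww=4 EeLLggWW=2 EeLLggWw=4 EeLLggww=2 EeLlGGWW=4 EeLlGGWw=8 EeLlGGww=4 EeLlGgWW=8 EeLlGgWw=16 EeLlGgww=8 EeLlggWW=4 EeLlggWw=8 EeLlggww=4 EellGGWW=2 EellGGWw=4 EellGGww=2 EellGgWW=4 EellGgWw=8 EellGgww=4 EellggWW=2 EellggWw=4 Eellggww=2 eeLLGGWW=1 eeLLGGWw=2 eeLLGGww=1 eeLLGgWW=2 eeLLGgWw=4 eeLLGgww=2 eeLLggWW=1 eeLLggWw=2 eeLLggww=1 eeLlGGWW=2 eeLlGGWw=4 eeLlGGww=2 eeLlGgWW=4 eeLlGgWw=8 eeLlGgww=4 eeLlggWW=2 eeLlggWw=4 eeLlggww=2 eellGGWW=1 eellGGWw=2 eellGGww=1 eellGgWW=2 eellGgWw=4 eellGgww=2 eellggWW=1 eellggWw=2 eellggww=1
E_ ll gg ww hits 3/256; gcd=1; 3÷1/256÷1 = 3/256

P(E_ ll gg ww) = 3/256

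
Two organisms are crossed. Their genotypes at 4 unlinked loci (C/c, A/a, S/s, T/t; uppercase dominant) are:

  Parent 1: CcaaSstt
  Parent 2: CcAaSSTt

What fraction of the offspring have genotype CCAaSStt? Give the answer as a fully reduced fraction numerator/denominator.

P(CCAaSStt) = 1/32

CcaaSstt gametes: CaSt×4, Cast×4, caSt×4, cast×4
CcAaSSTt gametes: CAST×2, CASt×2, CaST×2, CaSt×2, cAST×2, cASt×2, caST×2, caSt×2
CcaaSstt×CcAaSSTt grid (16·16=256): CCAaSSTt=8 CCAaSStt=8 CCAaSsTt=8 CCAaSstt=8 CCaaSSTt=8 CCaaSStt=8 CCaaSsTt=8 CCaaSstt=8 CcAaSSTt=16 CcAaSStt=16 CcAaSsTt=16 CcAaSstt=16 CcaaSSTt=16 CcaaSStt=16 CcaaSsTt=16 CcaaSstt=16 ccAaSSTt=8 ccAaSStt=8 ccAaSsTt=8 ccAaSstt=8 ccaaSSTt=8 ccaaSStt=8 ccaaSsTt=8 ccaaSstt=8
CCAaSStt hits 8/256; gcd=8; 8÷8/256÷8 = 1/32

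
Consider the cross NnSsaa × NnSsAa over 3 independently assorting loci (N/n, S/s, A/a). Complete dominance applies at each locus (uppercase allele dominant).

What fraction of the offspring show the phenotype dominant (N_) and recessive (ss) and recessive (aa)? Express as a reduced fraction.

P(N_ ss aa) = 3/32

NnSsaa gametes: NSa×2, Nsa×2, nSa×2, nsa×2
NnSsAa gametes: NSA×1, NSa×1, NsA×1, Nsa×1, nSA×1, nSa×1, nsA×1, nsa×1
NnSsaa×NnSsAa grid (8·8=64): NNSSAa=2 NNSSaa=2 NNSsAa=4 NNSsaa=4 NNssAa=2 NNssaa=2 NnSSAa=4 NnSSaa=4 NnSsAa=8 NnSsaa=8 NnssAa=4 Nnssaa=4 nnSSAa=2 nnSSaa=2 nnSsAa=4 nnSsaa=4 nnssAa=2 nnssaa=2
N_ ss aa hits 6/64; gcd=2; 6÷2/64÷2 = 3/32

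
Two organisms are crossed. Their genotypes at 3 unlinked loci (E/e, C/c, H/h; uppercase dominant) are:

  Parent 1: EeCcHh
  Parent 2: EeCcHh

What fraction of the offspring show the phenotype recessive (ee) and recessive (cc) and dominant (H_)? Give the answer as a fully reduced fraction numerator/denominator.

P(ee cc H_) = 3/64

EeCcHh gametes: ECH×1, ECh×1, EcH×1, Ech×1, eCH×1, eCh×1, ecH×1, ech×1
EeCcHh gametes: ECH×1, ECh×1, EcH×1, Ech×1, eCH×1, eCh×1, ecH×1, ech×1
EeCcHh×EeCcHh grid (8·8=64): EECCHH=1 EECCHh=2 EECChh=1 EECcHH=2 EECcHh=4 EECchh=2 EEccHH=1 EEccHh=2 EEcchh=1 EeCCHH=2 EeCCHh=4 EeCChh=2 EeCcHH=4 EeCcHh=8 EeCchh=4 EeccHH=2 EeccHh=4 Eecchh=2 eeCCHH=1 eeCCHh=2 eeCChh=1 eeCcHH=2 eeCcHh=4 eeCchh=2 eeccHH=1 eeccHh=2 eecchh=1
ee cc H_ hits 3/64; gcd=1; 3÷1/64÷1 = 3/64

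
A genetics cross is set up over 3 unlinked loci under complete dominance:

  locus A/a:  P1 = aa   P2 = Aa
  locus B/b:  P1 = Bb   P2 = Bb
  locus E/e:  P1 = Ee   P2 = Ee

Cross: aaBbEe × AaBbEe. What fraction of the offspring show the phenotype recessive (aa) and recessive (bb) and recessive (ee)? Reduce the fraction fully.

P(aa bb ee) = 1/32

aaBbEe gametes: aBE×2, aBe×2, abE×2, abe×2
AaBbEe gametes: ABE×1, ABe×1, AbE×1, Abe×1, aBE×1, aBe×1, abE×1, abe×1
aaBbEe×AaBbEe grid (8·8=64): AaBBEE=2 AaBBEe=4 AaBBee=2 AaBbEE=4 AaBbEe=8 AaBbee=4 AabbEE=2 AabbEe=4 Aabbee=2 aaBBEE=2 aaBBEe=4 aaBBee=2 aaBbEE=4 aaBbEe=8 aaBbee=4 aabbEE=2 aabbEe=4 aabbee=2
aa bb ee hits 2/64; gcd=2; 2÷2/64÷2 = 1/32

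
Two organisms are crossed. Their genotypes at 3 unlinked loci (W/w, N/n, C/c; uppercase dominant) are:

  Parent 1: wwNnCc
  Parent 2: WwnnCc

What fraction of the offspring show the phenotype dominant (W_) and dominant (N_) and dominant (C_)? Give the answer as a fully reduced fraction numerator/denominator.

P(W_ N_ C_) = 3/16

wwNnCc gametes: wNC×2, wNc×2, wnC×2, wnc×2
WwnnCc gametes: WnC×2, Wnc×2, wnC×2, wnc×2
wwNnCc×WwnnCc grid (8·8=64): WwNnCC=4 WwNnCc=8 WwNncc=4 WwnnCC=4 WwnnCc=8 Wwnncc=4 wwNnCC=4 wwNnCc=8 wwNncc=4 wwnnCC=4 wwnnCc=8 wwnncc=4
W_ N_ C_ hits 12/64; gcd=4; 12÷4/64÷4 = 3/16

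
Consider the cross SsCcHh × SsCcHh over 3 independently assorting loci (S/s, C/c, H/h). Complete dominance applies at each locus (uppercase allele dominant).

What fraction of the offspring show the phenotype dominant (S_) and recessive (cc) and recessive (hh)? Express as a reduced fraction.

SsCcHh gametes: SCH×1, SCh×1, ScH×1, Sch×1, sCH×1, sCh×1, scH×1, sch×1
SsCcHh gametes: SCH×1, SCh×1, ScH×1, Sch×1, sCH×1, sCh×1, scH×1, sch×1
SsCcHh×SsCcHh grid (8·8=64): SSCCHH=1 SSCCHh=2 SSCChh=1 SSCcHH=2 SSCcHh=4 SSCchh=2 SSccHH=1 SSccHh=2 SScchh=1 SsCCHH=2 SsCCHh=4 SsCChh=2 SsCcHH=4 SsCcHh=8 SsCchh=4 SsccHH=2 SsccHh=4 Sscchh=2 ssCCHH=1 ssCCHh=2 ssCChh=1 ssCcHH=2 ssCcHh=4 ssCchh=2 ssccHH=1 ssccHh=2 sscchh=1
S_ cc hh hits 3/64; gcd=1; 3÷1/64÷1 = 3/64

P(S_ cc hh) = 3/64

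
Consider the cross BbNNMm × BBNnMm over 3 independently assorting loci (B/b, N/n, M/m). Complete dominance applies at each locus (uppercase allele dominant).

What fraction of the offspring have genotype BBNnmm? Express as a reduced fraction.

BbNNMm gametes: BNM×2, BNm×2, bNM×2, bNm×2
BBNnMm gametes: BNM×2, BNm×2, BnM×2, Bnm×2
BbNNMm×BBNnMm grid (8·8=64): BBNNMM=4 BBNNMm=8 BBNNmm=4 BBNnMM=4 BBNnMm=8 BBNnmm=4 BbNNMM=4 BbNNMm=8 BbNNmm=4 BbNnMM=4 BbNnMm=8 BbNnmm=4
BBNnmm hits 4/64; gcd=4; 4÷4/64÷4 = 1/16

P(BBNnmm) = 1/16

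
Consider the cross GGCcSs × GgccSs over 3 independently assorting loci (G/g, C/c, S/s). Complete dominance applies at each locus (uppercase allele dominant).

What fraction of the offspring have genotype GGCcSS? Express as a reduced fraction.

P(GGCcSS) = 1/16

GGCcSs gametes: GCS×2, GCs×2, GcS×2, Gcs×2
GgccSs gametes: GcS×2, Gcs×2, gcS×2, gcs×2
GGCcSs×GgccSs grid (8·8=64): GGCcSS=4 GGCcSs=8 GGCcss=4 GGccSS=4 GGccSs=8 GGccss=4 GgCcSS=4 GgCcSs=8 GgCcss=4 GgccSS=4 GgccSs=8 Ggccss=4
GGCcSS hits 4/64; gcd=4; 4÷4/64÷4 = 1/16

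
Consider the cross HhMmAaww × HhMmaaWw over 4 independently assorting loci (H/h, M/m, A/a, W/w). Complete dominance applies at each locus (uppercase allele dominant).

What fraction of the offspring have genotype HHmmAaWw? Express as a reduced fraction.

P(HHmmAaWw) = 1/64

HhMmAaww gametes: HMAw×2, HMaw×2, HmAw×2, Hmaw×2, hMAw×2, hMaw×2, hmAw×2, hmaw×2
HhMmaaWw gametes: HMaW×2, HMaw×2, HmaW×2, Hmaw×2, hMaW×2, hMaw×2, hmaW×2, hmaw×2
HhMmAaww×HhMmaaWw grid (16·16=256): HHMMAaWw=4 HHMMAaww=4 HHMMaaWw=4 HHMMaaww=4 HHMmAaWw=8 HHMmAaww=8 HHMmaaWw=8 HHMmaaww=8 HHmmAaWw=4 HHmmAaww=4 HHmmaaWw=4 HHmmaaww=4 HhMMAaWw=8 HhMMAaww=8 HhMMaaWw=8 HhMMaaww=8 HhMmAaWw=16 HhMmAaww=16 HhMmaaWw=16 HhMmaaww=16 HhmmAaWw=8 HhmmAaww=8 HhmmaaWw=8 Hhmmaaww=8 hhMMAaWw=4 hhMMAaww=4 hhMMaaWw=4 hhMMaaww=4 hhMmAaWw=8 hhMmAaww=8 hhMmaaWw=8 hhMmaaww=8 hhmmAaWw=4 hhmmAaww=4 hhmmaaWw=4 hhmmaaww=4
HHmmAaWw hits 4/256; gcd=4; 4÷4/256÷4 = 1/64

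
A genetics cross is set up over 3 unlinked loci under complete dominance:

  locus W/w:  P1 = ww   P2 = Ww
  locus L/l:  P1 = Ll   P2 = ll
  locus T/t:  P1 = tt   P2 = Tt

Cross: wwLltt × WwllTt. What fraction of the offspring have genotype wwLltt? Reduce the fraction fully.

wwLltt gametes: wLt×4, wlt×4
WwllTt gametes: WlT×2, Wlt×2, wlT×2, wlt×2
wwLltt×WwllTt grid (8·8=64): WwLlTt=8 WwLltt=8 WwllTt=8 Wwlltt=8 wwLlTt=8 wwLltt=8 wwllTt=8 wwlltt=8
wwLltt hits 8/64; gcd=8; 8÷8/64÷8 = 1/8

P(wwLltt) = 1/8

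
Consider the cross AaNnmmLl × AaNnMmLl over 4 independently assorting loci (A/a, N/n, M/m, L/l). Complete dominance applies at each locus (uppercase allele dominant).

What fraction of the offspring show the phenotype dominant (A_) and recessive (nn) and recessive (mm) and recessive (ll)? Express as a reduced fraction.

AaNnmmLl gametes: ANmL×2, ANml×2, AnmL×2, Anml×2, aNmL×2, aNml×2, anmL×2, anml×2
AaNnMmLl gametes: ANML×1, ANMl×1, ANmL×1, ANml×1, AnML×1, AnMl×1, AnmL×1, Anml×1, aNML×1, aNMl×1, aNmL×1, aNml×1, anML×1, anMl×1, anmL×1, anml×1
AaNnmmLl×AaNnMmLl grid (16·16=256): AANNMmLL=2 AANNMmLl=4 AANNMmll=2 AANNmmLL=2 AANNmmLl=4 AANNmmll=2 AANnMmLL=4 AANnMmLl=8 AANnMmll=4 AANnmmLL=4 AANnmmLl=8 AANnmmll=4 AAnnMmLL=2 AAnnMmLl=4 AAnnMmll=2 AAnnmmLL=2 AAnnmmLl=4 AAnnmmll=2 AaNNMmLL=4 AaNNMmLl=8 AaNNMmll=4 AaNNmmLL=4 AaNNmmLl=8 AaNNmmll=4 AaNnMmLL=8 AaNnMmLl=16 AaNnMmll=8 AaNnmmLL=8 AaNnmmLl=16 AaNnmmll=8 AannMmLL=4 AannMmLl=8 AannMmll=4 AannmmLL=4 AannmmLl=8 Aannmmll=4 aaNNMmLL=2 aaNNMmLl=4 aaNNMmll=2 aaNNmmLL=2 aaNNmmLl=4 aaNNmmll=2 aaNnMmLL=4 aaNnMmLl=8 aaNnMmll=4 aaNnmmLL=4 aaNnmmLl=8 aaNnmmll=4 aannMmLL=2 aannMmLl=4 aannMmll=2 aannmmLL=2 aannmmLl=4 aannmmll=2
A_ nn mm ll hits 6/256; gcd=2; 6÷2/256÷2 = 3/128

P(A_ nn mm ll) = 3/128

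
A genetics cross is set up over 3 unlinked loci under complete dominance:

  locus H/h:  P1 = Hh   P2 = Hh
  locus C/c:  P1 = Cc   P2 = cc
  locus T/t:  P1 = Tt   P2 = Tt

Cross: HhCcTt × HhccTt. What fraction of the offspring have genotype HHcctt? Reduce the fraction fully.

P(HHcctt) = 1/32

HhCcTt gametes: HCT×1, HCt×1, HcT×1, Hct×1, hCT×1, hCt×1, hcT×1, hct×1
HhccTt gametes: HcT×2, Hct×2, hcT×2, hct×2
HhCcTt×HhccTt grid (8·8=64): HHCcTT=2 HHCcTt=4 HHCctt=2 HHccTT=2 HHccTt=4 HHcctt=2 HhCcTT=4 HhCcTt=8 HhCctt=4 HhccTT=4 HhccTt=8 Hhcctt=4 hhCcTT=2 hhCcTt=4 hhCctt=2 hhccTT=2 hhccTt=4 hhcctt=2
HHcctt hits 2/64; gcd=2; 2÷2/64÷2 = 1/32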